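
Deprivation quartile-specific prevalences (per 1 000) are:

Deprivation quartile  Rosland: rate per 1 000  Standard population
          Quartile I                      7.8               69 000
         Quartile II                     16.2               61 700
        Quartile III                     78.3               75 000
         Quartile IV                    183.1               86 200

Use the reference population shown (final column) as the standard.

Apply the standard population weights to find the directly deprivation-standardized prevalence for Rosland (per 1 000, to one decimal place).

Standard total = 291 900; weights = 0.2364, 0.2114, 0.2569, 0.2953.
Standardized rate: 0.2364×7.8 + 0.2114×16.2 + 0.2569×78.3 + 0.2953×183.1 = 79.4569 per 1 000.

79.5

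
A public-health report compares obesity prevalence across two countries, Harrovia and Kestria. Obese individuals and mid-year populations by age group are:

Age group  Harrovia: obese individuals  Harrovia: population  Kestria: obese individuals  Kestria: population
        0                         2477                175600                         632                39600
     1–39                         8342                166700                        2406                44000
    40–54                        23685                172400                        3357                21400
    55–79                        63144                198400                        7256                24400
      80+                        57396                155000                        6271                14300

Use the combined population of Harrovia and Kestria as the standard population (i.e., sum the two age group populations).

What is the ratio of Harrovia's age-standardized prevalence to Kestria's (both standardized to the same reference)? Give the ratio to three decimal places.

Age-specific rates per 1000 for Harrovia: 14.106, 50.042, 137.384, 318.266, 370.297.
For Kestria: 15.960, 54.682, 156.869, 297.377, 438.531.
Combined standard total = 1011800; weights = 0.2127, 0.2082, 0.1915, 0.2202, 0.1673.
Harrovia: 0.2127×14.106 + 0.2082×50.042 + 0.1915×137.384 + 0.2202×318.266 + 0.1673×370.297 = 171.7784 per 1000.
Kestria: 0.2127×15.960 + 0.2082×54.682 + 0.1915×156.869 + 0.2202×297.377 + 0.1673×438.531 = 183.6887 per 1000.
Ratio = 171.7784 ÷ 183.6887 = 0.93516.

0.935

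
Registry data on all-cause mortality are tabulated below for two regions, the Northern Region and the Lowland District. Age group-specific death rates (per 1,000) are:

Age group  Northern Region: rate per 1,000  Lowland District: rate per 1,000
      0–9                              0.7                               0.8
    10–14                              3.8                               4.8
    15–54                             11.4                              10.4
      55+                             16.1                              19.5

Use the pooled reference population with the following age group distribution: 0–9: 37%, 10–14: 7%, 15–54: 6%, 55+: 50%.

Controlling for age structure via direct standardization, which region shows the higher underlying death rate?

Standard weights: 0.37, 0.07, 0.06, 0.50.
The Northern Region: 0.3700×0.7 + 0.0700×3.8 + 0.0600×11.4 + 0.5000×16.1 = 9.2590 per 1,000.
The Lowland District: 0.3700×0.8 + 0.0700×4.8 + 0.0600×10.4 + 0.5000×19.5 = 11.0060 per 1,000.

Lowland District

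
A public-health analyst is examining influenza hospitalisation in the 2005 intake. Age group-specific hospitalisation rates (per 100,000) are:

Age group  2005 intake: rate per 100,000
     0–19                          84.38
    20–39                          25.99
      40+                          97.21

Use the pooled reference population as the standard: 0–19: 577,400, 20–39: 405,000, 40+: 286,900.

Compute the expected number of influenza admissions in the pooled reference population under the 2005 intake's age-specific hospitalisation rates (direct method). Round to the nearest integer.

871

Expected influenza admissions = Σ (standard pop × age-specific rate ÷ 100,000)
= 577,400×84.38/100,000 + 405,000×25.99/100,000 + 286,900×97.21/100,000
= 487.21 + 105.26 + 278.90 = 871.37.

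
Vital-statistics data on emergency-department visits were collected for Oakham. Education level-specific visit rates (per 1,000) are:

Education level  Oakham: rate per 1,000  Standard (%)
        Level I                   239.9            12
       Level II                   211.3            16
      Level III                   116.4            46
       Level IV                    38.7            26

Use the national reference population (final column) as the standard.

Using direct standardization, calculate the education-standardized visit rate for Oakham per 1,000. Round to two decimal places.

Standard weights: 0.12, 0.16, 0.46, 0.26.
Standardized rate: 0.1200×239.9 + 0.1600×211.3 + 0.4600×116.4 + 0.2600×38.7 = 126.2020 per 1,000.

126.20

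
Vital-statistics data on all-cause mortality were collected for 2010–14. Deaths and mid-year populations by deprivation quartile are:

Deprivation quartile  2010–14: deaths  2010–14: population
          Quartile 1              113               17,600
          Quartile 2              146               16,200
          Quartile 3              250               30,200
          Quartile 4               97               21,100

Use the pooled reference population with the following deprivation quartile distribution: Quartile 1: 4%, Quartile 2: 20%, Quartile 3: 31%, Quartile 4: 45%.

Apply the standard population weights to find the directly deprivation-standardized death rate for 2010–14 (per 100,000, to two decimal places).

669.42

Deprivation-specific rates per 100,000 for 2010–14: 642.05, 901.23, 827.81, 459.72.
Standard weights: 0.04, 0.20, 0.31, 0.45.
Standardized rate: 0.0400×642.05 + 0.2000×901.23 + 0.3100×827.81 + 0.4500×459.72 = 669.4233 per 100,000.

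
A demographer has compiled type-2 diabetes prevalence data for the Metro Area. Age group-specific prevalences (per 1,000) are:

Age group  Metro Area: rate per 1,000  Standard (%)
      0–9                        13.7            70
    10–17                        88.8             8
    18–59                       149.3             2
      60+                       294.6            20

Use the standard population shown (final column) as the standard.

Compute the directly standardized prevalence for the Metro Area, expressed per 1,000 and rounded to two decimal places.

Standard weights: 0.70, 0.08, 0.02, 0.20.
Standardized rate: 0.7000×13.7 + 0.0800×88.8 + 0.0200×149.3 + 0.2000×294.6 = 78.6000 per 1,000.

78.60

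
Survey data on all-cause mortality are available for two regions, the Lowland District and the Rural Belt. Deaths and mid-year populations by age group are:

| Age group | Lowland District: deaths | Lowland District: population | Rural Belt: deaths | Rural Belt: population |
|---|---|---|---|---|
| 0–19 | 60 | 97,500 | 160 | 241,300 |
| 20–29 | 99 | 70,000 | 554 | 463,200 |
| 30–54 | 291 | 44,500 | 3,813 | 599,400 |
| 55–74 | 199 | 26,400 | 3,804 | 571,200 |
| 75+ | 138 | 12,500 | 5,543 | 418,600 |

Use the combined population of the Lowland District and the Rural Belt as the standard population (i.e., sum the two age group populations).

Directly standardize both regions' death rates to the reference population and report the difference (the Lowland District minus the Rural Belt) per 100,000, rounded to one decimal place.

-8.2

Age-specific rates per 100,000 for the Lowland District: 61.54, 141.43, 653.93, 753.79, 1104.00.
For the Rural Belt: 66.31, 119.60, 636.14, 665.97, 1324.18.
Combined standard total = 2,544,600; weights = 0.1331, 0.2095, 0.2530, 0.2349, 0.1694.
The Lowland District: 0.1331×61.54 + 0.2095×141.43 + 0.2530×653.93 + 0.2349×753.79 + 0.1694×1104.00 = 567.3678 per 100,000.
The Rural Belt: 0.1331×66.31 + 0.2095×119.60 + 0.2530×636.14 + 0.2349×665.97 + 0.1694×1324.18 = 575.6028 per 100,000.
Difference = 567.3678 − 575.6028 = -8.2350.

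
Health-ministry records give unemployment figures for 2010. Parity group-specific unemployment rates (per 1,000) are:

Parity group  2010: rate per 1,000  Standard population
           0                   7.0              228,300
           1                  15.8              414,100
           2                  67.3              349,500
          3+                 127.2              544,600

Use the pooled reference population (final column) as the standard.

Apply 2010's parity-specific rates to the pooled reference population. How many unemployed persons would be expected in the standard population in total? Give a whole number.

100935

Expected unemployed persons = Σ (standard pop × parity-specific rate ÷ 1,000)
= 228,300×7.0/1,000 + 414,100×15.8/1,000 + 349,500×67.3/1,000 + 544,600×127.2/1,000
= 1598.10 + 6542.78 + 23521.35 + 69273.12 = 100935.35.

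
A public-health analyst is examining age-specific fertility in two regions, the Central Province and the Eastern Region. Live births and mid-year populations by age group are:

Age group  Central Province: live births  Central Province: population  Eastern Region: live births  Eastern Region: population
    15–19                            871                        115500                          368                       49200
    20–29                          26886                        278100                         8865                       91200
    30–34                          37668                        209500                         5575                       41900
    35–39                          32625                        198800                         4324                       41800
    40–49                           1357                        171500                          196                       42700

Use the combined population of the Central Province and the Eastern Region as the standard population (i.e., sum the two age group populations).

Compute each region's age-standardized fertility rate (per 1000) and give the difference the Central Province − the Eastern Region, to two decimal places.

Age-specific rates per 1000 for the Central Province: 7.541, 96.677, 179.800, 164.110, 7.913.
For the Eastern Region: 7.480, 97.204, 133.055, 103.445, 4.590.
Combined standard total = 1240200; weights = 0.1328, 0.2978, 0.2027, 0.1940, 0.1727.
The Central Province: 0.1328×7.541 + 0.2978×96.677 + 0.2027×179.800 + 0.1940×164.110 + 0.1727×7.913 = 99.4406 per 1000.
The Eastern Region: 0.1328×7.480 + 0.2978×97.204 + 0.2027×133.055 + 0.1940×103.445 + 0.1727×4.590 = 77.7708 per 1000.
Difference = 99.4406 − 77.7708 = 21.6698.

21.67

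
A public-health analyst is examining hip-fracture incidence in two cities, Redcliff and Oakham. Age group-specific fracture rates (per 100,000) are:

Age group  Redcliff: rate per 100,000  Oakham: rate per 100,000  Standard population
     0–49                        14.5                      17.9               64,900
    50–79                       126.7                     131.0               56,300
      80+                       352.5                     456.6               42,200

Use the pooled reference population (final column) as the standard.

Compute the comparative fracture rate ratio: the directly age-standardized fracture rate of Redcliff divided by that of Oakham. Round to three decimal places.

Standard total = 163,400; weights = 0.3972, 0.3446, 0.2583.
Redcliff: 0.3972×14.5 + 0.3446×126.7 + 0.2583×352.5 = 140.4514 per 100,000.
Oakham: 0.3972×17.9 + 0.3446×131.0 + 0.2583×456.6 = 170.1685 per 100,000.
Ratio = 140.4514 ÷ 170.1685 = 0.82537.

0.825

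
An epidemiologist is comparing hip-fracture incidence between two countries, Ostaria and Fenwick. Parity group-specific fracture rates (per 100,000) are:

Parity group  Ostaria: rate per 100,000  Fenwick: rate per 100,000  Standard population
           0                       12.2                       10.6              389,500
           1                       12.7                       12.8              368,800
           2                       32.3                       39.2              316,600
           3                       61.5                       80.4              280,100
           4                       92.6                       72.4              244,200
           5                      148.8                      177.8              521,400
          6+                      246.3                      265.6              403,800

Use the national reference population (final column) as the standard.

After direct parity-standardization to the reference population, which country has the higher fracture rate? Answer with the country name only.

Fenwick

Standard total = 2,524,400; weights = 0.1543, 0.1461, 0.1254, 0.1110, 0.0967, 0.2065, 0.1600.
Ostaria: 0.1543×12.2 + 0.1461×12.7 + 0.1254×32.3 + 0.1110×61.5 + 0.0967×92.6 + 0.2065×148.8 + 0.1600×246.3 = 93.7019 per 100,000.
Fenwick: 0.1543×10.6 + 0.1461×12.8 + 0.1254×39.2 + 0.1110×80.4 + 0.0967×72.4 + 0.2065×177.8 + 0.1600×265.6 = 103.5551 per 100,000.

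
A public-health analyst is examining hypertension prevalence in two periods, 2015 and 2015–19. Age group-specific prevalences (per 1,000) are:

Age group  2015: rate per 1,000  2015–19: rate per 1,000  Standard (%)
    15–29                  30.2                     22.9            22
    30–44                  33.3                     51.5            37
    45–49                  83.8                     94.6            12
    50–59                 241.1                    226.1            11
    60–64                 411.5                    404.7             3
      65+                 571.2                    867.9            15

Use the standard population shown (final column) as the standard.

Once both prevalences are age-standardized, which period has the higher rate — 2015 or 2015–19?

Standard weights: 0.22, 0.37, 0.12, 0.11, 0.03, 0.15.
2015: 0.2200×30.2 + 0.3700×33.3 + 0.1200×83.8 + 0.1100×241.1 + 0.0300×411.5 + 0.1500×571.2 = 153.5670 per 1,000.
2015–19: 0.2200×22.9 + 0.3700×51.5 + 0.1200×94.6 + 0.1100×226.1 + 0.0300×404.7 + 0.1500×867.9 = 202.6420 per 1,000.

2015–19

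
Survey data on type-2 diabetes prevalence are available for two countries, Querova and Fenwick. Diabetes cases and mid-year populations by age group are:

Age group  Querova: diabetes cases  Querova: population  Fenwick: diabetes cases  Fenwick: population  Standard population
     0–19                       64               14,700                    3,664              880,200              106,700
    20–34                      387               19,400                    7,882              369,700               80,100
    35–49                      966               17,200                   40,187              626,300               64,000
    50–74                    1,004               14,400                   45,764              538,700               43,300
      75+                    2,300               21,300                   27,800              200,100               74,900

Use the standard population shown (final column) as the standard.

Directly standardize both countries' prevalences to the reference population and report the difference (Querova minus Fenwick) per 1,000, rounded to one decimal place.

Age-specific rates per 1,000 for Querova: 4.354, 19.948, 56.163, 69.722, 107.981.
For Fenwick: 4.163, 21.320, 64.166, 84.953, 138.931.
Standard total = 369,000; weights = 0.2892, 0.2171, 0.1734, 0.1173, 0.2030.
Querova: 0.2892×4.354 + 0.2171×19.948 + 0.1734×56.163 + 0.1173×69.722 + 0.2030×107.981 = 45.4298 per 1,000.
Fenwick: 0.2892×4.163 + 0.2171×21.320 + 0.1734×64.166 + 0.1173×84.953 + 0.2030×138.931 = 55.1297 per 1,000.
Difference = 45.4298 − 55.1297 = -9.6999.

-9.7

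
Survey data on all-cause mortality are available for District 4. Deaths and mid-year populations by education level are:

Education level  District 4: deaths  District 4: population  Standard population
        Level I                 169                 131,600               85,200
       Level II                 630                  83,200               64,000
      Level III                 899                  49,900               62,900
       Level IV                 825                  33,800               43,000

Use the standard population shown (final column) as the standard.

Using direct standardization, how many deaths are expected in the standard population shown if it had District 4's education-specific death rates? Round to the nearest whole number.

Education-specific rates per 1,000 for District 4: 1.284, 7.572, 18.016, 24.408.
Expected deaths = Σ (standard pop × education-specific rate ÷ 1,000)
= 85,200×1.284/1,000 + 64,000×7.572/1,000 + 62,900×18.016/1,000 + 43,000×24.408/1,000
= 109.41 + 484.62 + 1133.21 + 1049.56 = 2776.79.

2777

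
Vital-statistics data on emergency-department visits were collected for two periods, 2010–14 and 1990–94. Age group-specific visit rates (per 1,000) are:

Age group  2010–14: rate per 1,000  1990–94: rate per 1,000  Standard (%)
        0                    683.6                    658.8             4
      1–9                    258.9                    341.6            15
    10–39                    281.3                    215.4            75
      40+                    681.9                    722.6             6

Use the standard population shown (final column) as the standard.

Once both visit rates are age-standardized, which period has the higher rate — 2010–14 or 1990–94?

2010–14

Standard weights: 0.04, 0.15, 0.75, 0.06.
2010–14: 0.0400×683.6 + 0.1500×258.9 + 0.7500×281.3 + 0.0600×681.9 = 318.0680 per 1,000.
1990–94: 0.0400×658.8 + 0.1500×341.6 + 0.7500×215.4 + 0.0600×722.6 = 282.4980 per 1,000.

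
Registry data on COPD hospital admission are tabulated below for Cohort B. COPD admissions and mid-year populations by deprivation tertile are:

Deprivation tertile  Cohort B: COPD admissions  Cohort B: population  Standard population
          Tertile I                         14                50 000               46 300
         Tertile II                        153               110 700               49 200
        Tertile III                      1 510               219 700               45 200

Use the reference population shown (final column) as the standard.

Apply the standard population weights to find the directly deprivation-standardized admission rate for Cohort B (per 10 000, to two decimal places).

27.83

Deprivation-specific rates per 10 000 for Cohort B: 2.80, 13.82, 68.73.
Standard total = 140 700; weights = 0.3291, 0.3497, 0.3213.
Standardized rate: 0.3291×2.80 + 0.3497×13.82 + 0.3213×68.73 = 27.8340 per 10 000.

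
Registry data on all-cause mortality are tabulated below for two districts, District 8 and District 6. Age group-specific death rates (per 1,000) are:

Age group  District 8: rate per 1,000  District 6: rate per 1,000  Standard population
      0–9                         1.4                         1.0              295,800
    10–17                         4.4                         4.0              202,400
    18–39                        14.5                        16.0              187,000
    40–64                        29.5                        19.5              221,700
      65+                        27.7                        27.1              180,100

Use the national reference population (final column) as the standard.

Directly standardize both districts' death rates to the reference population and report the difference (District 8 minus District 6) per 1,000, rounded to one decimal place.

Standard total = 1,087,000; weights = 0.2721, 0.1862, 0.1720, 0.2040, 0.1657.
District 8: 0.2721×1.4 + 0.1862×4.4 + 0.1720×14.5 + 0.2040×29.5 + 0.1657×27.7 = 14.3009 per 1,000.
District 6: 0.2721×1.0 + 0.1862×4.0 + 0.1720×16.0 + 0.2040×19.5 + 0.1657×27.1 = 12.2367 per 1,000.
Difference = 14.3009 − 12.2367 = 2.0643.

2.1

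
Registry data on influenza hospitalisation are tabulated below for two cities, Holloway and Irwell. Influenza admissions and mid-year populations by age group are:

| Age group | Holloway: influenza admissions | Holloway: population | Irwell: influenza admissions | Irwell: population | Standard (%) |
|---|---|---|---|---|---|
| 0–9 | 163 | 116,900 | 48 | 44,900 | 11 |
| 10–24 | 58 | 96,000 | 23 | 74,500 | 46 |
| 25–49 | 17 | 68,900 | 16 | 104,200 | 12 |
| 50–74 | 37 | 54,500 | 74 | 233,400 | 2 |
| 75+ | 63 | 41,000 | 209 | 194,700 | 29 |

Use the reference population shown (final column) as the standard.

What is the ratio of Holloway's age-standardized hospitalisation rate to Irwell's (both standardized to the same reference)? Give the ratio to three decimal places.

1.545

Age-specific rates per 100,000 for Holloway: 139.44, 60.42, 24.67, 67.89, 153.66.
For Irwell: 106.90, 30.87, 15.36, 31.71, 107.34.
Standard weights: 0.11, 0.46, 0.12, 0.02, 0.29.
Holloway: 0.1100×139.44 + 0.4600×60.42 + 0.1200×24.67 + 0.0200×67.89 + 0.2900×153.66 = 92.0091 per 100,000.
Irwell: 0.1100×106.90 + 0.4600×30.87 + 0.1200×15.36 + 0.0200×31.71 + 0.2900×107.34 = 59.5675 per 100,000.
Ratio = 92.0091 ÷ 59.5675 = 1.54462.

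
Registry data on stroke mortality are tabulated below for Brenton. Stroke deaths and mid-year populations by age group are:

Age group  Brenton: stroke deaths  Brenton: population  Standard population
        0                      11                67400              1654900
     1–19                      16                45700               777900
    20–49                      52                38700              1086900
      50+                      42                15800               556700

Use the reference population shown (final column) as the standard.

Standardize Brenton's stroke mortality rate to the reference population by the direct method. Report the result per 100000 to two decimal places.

85.44

Age-specific rates per 100000 for Brenton: 16.32, 35.01, 134.37, 265.82.
Standard total = 4076400; weights = 0.4060, 0.1908, 0.2666, 0.1366.
Standardized rate: 0.4060×16.32 + 0.1908×35.01 + 0.2666×134.37 + 0.1366×265.82 = 85.4359 per 100000.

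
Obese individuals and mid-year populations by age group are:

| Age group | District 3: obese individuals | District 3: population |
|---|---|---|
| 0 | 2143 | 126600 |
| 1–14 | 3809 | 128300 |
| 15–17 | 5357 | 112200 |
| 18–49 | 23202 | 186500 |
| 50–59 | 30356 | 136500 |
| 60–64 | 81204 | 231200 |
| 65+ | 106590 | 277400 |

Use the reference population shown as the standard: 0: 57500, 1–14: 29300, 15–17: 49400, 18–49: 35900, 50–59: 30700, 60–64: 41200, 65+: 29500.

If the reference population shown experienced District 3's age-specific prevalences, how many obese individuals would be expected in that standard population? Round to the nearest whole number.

41301

Age-specific rates per 1000 for District 3: 16.927, 29.688, 47.745, 124.408, 222.388, 351.228, 384.247.
Expected obese individuals = Σ (standard pop × age-specific rate ÷ 1000)
= 57500×16.927/1000 + 29300×29.688/1000 + 49400×47.745/1000 + 35900×124.408/1000 + 30700×222.388/1000 + 41200×351.228/1000 + 29500×384.247/1000
= 973.32 + 869.87 + 2358.61 + 4466.23 + 6827.32 + 14470.61 + 11335.27 = 41301.23.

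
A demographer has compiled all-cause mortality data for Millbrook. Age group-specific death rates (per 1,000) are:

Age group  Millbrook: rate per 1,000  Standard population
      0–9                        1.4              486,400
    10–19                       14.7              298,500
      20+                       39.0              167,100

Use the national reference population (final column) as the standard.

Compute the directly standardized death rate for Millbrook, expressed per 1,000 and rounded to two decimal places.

Standard total = 952,000; weights = 0.5109, 0.3136, 0.1755.
Standardized rate: 0.5109×1.4 + 0.3136×14.7 + 0.1755×39.0 = 12.1700 per 1,000.

12.17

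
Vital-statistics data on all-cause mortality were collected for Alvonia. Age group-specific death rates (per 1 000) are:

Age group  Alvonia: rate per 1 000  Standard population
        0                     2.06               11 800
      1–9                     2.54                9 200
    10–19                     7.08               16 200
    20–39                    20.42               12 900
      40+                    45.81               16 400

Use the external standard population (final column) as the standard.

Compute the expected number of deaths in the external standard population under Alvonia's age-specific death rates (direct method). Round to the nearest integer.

1177

Expected deaths = Σ (standard pop × age-specific rate ÷ 1 000)
= 11 800×2.06/1 000 + 9 200×2.54/1 000 + 16 200×7.08/1 000 + 12 900×20.42/1 000 + 16 400×45.81/1 000
= 24.31 + 23.37 + 114.70 + 263.42 + 751.28 = 1177.07.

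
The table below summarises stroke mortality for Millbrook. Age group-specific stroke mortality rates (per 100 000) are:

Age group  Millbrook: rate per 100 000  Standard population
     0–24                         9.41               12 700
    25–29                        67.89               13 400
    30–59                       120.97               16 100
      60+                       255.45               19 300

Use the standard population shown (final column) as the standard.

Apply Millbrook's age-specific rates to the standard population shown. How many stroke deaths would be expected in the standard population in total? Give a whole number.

79

Expected stroke deaths = Σ (standard pop × age-specific rate ÷ 100 000)
= 12 700×9.41/100 000 + 13 400×67.89/100 000 + 16 100×120.97/100 000 + 19 300×255.45/100 000
= 1.20 + 9.10 + 19.48 + 49.30 = 79.07.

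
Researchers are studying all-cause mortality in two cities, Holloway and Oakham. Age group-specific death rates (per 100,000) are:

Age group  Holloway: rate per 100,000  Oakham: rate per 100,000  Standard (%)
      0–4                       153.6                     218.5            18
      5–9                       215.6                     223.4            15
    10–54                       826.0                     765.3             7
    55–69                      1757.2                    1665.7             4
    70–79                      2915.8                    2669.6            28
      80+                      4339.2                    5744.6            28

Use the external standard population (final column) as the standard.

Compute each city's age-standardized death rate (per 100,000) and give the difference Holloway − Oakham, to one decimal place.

-329.5

Standard weights: 0.18, 0.15, 0.07, 0.04, 0.28, 0.28.
Holloway: 0.1800×153.6 + 0.1500×215.6 + 0.0700×826.0 + 0.0400×1757.2 + 0.2800×2915.8 + 0.2800×4339.2 = 2219.4960 per 100,000.
Oakham: 0.1800×218.5 + 0.1500×223.4 + 0.0700×765.3 + 0.0400×1665.7 + 0.2800×2669.6 + 0.2800×5744.6 = 2549.0150 per 100,000.
Difference = 2219.4960 − 2549.0150 = -329.5190.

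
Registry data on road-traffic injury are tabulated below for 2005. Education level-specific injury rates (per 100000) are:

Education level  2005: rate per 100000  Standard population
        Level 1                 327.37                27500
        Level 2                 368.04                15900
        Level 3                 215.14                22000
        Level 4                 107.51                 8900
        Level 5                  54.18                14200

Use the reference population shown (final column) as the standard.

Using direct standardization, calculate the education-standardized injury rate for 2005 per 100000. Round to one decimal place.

240.8

Standard total = 88500; weights = 0.3107, 0.1797, 0.2486, 0.1006, 0.1605.
Standardized rate: 0.3107×327.37 + 0.1797×368.04 + 0.2486×215.14 + 0.1006×107.51 + 0.1605×54.18 = 240.8337 per 100000.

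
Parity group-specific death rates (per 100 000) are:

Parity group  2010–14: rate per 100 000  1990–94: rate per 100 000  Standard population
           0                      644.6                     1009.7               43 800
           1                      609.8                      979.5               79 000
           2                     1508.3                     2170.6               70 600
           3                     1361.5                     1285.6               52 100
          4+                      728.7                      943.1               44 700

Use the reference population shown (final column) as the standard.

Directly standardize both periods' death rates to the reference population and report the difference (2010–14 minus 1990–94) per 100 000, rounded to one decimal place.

Standard total = 290 200; weights = 0.1509, 0.2722, 0.2433, 0.1795, 0.1540.
2010–14: 0.1509×644.6 + 0.2722×609.8 + 0.2433×1508.3 + 0.1795×1361.5 + 0.1540×728.7 = 986.9080 per 100 000.
1990–94: 0.1509×1009.7 + 0.2722×979.5 + 0.2433×2170.6 + 0.1795×1285.6 + 0.1540×943.1 = 1323.1773 per 100 000.
Difference = 986.9080 − 1323.1773 = -336.2693.

-336.3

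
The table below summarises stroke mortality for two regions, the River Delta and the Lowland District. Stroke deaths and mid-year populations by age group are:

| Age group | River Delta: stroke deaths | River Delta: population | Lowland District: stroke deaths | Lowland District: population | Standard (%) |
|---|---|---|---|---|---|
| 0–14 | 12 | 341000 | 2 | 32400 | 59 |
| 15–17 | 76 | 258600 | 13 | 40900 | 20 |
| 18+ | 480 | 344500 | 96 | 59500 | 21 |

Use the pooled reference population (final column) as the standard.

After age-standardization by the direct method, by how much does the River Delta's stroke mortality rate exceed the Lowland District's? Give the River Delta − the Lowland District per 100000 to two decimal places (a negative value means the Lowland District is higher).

Age-specific rates per 100000 for the River Delta: 3.52, 29.39, 139.33.
For the Lowland District: 6.17, 31.78, 161.34.
Standard weights: 0.59, 0.20, 0.21.
The River Delta: 0.5900×3.52 + 0.2000×29.39 + 0.2100×139.33 = 37.2138 per 100000.
The Lowland District: 0.5900×6.17 + 0.2000×31.78 + 0.2100×161.34 = 43.8813 per 100000.
Difference = 37.2138 − 43.8813 = -6.6674.

-6.67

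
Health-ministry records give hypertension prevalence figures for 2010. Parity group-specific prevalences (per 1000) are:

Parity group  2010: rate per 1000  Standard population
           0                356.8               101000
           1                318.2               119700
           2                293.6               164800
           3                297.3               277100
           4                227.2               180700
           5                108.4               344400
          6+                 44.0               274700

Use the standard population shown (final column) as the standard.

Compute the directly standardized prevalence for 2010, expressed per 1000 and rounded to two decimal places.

201.97

Standard total = 1462400; weights = 0.0691, 0.0819, 0.1127, 0.1895, 0.1236, 0.2355, 0.1878.
Standardized rate: 0.0691×356.8 + 0.0819×318.2 + 0.1127×293.6 + 0.1895×297.3 + 0.1236×227.2 + 0.2355×108.4 + 0.1878×44.0 = 201.9743 per 1000.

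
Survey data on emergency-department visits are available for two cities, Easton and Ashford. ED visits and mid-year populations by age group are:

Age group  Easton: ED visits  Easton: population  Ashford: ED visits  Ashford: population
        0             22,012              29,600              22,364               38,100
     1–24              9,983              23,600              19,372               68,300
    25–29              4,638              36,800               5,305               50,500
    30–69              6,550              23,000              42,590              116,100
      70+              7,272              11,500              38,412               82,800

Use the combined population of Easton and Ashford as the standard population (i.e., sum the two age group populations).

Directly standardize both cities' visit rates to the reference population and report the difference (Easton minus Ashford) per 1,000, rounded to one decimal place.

61.9

Age-specific rates per 1,000 for Easton: 743.649, 423.008, 126.033, 284.783, 632.348.
For Ashford: 586.982, 283.631, 105.050, 366.839, 463.913.
Combined standard total = 480,300; weights = 0.1410, 0.1913, 0.1818, 0.2896, 0.1963.
Easton: 0.1410×743.649 + 0.1913×423.008 + 0.1818×126.033 + 0.2896×284.783 + 0.1963×632.348 = 415.2942 per 1,000.
Ashford: 0.1410×586.982 + 0.1913×283.631 + 0.1818×105.050 + 0.2896×366.839 + 0.1963×463.913 = 353.4238 per 1,000.
Difference = 415.2942 − 353.4238 = 61.8704.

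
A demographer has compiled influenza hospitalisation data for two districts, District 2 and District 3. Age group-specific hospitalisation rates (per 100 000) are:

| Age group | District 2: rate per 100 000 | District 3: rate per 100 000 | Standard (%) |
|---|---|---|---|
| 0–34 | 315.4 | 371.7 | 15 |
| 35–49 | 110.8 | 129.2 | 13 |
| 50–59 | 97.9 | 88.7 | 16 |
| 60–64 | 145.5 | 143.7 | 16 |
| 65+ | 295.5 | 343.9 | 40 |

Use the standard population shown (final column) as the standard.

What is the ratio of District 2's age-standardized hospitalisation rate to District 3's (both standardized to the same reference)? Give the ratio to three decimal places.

0.885

Standard weights: 0.15, 0.13, 0.16, 0.16, 0.40.
District 2: 0.1500×315.4 + 0.1300×110.8 + 0.1600×97.9 + 0.1600×145.5 + 0.4000×295.5 = 218.8580 per 100 000.
District 3: 0.1500×371.7 + 0.1300×129.2 + 0.1600×88.7 + 0.1600×143.7 + 0.4000×343.9 = 247.2950 per 100 000.
Ratio = 218.8580 ÷ 247.2950 = 0.88501.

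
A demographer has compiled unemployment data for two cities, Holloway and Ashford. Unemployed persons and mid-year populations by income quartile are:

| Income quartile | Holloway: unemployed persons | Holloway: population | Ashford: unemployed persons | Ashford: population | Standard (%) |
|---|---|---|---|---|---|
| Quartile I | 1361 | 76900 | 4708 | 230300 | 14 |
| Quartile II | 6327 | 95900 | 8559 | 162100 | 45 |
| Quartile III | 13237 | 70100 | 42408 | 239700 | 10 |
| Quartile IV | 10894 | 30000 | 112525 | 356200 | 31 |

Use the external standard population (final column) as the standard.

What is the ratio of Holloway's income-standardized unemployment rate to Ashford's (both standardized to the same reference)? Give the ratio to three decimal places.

Income-specific rates per 1000 for Holloway: 17.698, 65.975, 188.830, 363.133.
For Ashford: 20.443, 52.801, 176.921, 315.904.
Standard weights: 0.14, 0.45, 0.10, 0.31.
Holloway: 0.1400×17.698 + 0.4500×65.975 + 0.1000×188.830 + 0.3100×363.133 = 163.6209 per 1000.
Ashford: 0.1400×20.443 + 0.4500×52.801 + 0.1000×176.921 + 0.3100×315.904 = 142.2447 per 1000.
Ratio = 163.6209 ÷ 142.2447 = 1.15028.

1.150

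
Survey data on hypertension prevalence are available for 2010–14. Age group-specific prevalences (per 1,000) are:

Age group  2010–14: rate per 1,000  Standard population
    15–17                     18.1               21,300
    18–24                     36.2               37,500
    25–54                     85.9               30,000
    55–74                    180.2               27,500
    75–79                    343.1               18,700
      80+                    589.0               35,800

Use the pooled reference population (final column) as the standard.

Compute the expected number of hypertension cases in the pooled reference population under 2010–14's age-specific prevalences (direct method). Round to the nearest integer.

Expected hypertension cases = Σ (standard pop × age-specific rate ÷ 1,000)
= 21,300×18.1/1,000 + 37,500×36.2/1,000 + 30,000×85.9/1,000 + 27,500×180.2/1,000 + 18,700×343.1/1,000 + 35,800×589.0/1,000
= 385.53 + 1357.50 + 2577.00 + 4955.50 + 6415.97 + 21086.20 = 36777.70.

36778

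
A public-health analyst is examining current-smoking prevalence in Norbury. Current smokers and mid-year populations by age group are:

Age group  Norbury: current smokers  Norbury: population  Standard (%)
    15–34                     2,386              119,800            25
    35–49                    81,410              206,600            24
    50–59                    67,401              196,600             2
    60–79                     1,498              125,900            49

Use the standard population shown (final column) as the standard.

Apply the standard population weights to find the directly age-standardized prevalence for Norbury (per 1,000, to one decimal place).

112.2

Age-specific rates per 1,000 for Norbury: 19.917, 394.046, 342.833, 11.898.
Standard weights: 0.25, 0.24, 0.02, 0.49.
Standardized rate: 0.2500×19.917 + 0.2400×394.046 + 0.0200×342.833 + 0.4900×11.898 = 112.2371 per 1,000.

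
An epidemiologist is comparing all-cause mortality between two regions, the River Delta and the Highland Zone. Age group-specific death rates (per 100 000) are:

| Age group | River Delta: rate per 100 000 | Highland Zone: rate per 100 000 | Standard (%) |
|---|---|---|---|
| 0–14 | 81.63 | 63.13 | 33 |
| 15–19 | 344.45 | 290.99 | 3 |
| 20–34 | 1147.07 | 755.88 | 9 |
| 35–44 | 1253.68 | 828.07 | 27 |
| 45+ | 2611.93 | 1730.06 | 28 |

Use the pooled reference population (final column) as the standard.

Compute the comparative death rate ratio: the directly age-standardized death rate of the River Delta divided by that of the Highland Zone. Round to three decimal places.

1.502

Standard weights: 0.33, 0.03, 0.09, 0.27, 0.28.
The River Delta: 0.3300×81.63 + 0.0300×344.45 + 0.0900×1147.07 + 0.2700×1253.68 + 0.2800×2611.93 = 1210.3417 per 100 000.
The Highland Zone: 0.3300×63.13 + 0.0300×290.99 + 0.0900×755.88 + 0.2700×828.07 + 0.2800×1730.06 = 805.5875 per 100 000.
Ratio = 1210.3417 ÷ 805.5875 = 1.50243.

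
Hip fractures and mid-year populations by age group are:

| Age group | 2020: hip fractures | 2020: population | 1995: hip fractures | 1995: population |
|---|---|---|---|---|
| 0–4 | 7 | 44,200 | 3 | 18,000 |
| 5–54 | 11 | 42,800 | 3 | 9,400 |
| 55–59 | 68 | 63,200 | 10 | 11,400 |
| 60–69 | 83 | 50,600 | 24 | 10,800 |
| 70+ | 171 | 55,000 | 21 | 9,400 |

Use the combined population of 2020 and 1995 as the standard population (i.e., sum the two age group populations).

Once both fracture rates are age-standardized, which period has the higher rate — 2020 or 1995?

Age-specific rates per 100,000 for 2020: 15.84, 25.70, 107.59, 164.03, 310.91.
For 1995: 16.67, 31.91, 87.72, 222.22, 223.40.
Combined standard total = 314,800; weights = 0.1976, 0.1658, 0.2370, 0.1950, 0.2046.
2020: 0.1976×15.84 + 0.1658×25.70 + 0.2370×107.59 + 0.1950×164.03 + 0.2046×310.91 = 128.4858 per 100,000.
1995: 0.1976×16.67 + 0.1658×31.91 + 0.2370×87.72 + 0.1950×222.22 + 0.2046×223.40 = 118.4186 per 100,000.

2020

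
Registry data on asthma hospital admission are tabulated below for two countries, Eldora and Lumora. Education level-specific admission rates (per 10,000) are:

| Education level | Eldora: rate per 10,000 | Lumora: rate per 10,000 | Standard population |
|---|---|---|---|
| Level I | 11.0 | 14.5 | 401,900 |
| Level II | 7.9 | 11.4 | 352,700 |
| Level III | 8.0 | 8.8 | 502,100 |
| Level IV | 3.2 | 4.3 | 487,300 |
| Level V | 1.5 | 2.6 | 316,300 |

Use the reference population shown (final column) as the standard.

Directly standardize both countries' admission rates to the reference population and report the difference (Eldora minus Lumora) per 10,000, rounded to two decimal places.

Standard total = 2,060,300; weights = 0.1951, 0.1712, 0.2437, 0.2365, 0.1535.
Eldora: 0.1951×11.0 + 0.1712×7.9 + 0.2437×8.0 + 0.2365×3.2 + 0.1535×1.5 = 6.4349 per 10,000.
Lumora: 0.1951×14.5 + 0.1712×11.4 + 0.2437×8.8 + 0.2365×4.3 + 0.1535×2.6 = 8.3408 per 10,000.
Difference = 6.4349 − 8.3408 = -1.9059.

-1.91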